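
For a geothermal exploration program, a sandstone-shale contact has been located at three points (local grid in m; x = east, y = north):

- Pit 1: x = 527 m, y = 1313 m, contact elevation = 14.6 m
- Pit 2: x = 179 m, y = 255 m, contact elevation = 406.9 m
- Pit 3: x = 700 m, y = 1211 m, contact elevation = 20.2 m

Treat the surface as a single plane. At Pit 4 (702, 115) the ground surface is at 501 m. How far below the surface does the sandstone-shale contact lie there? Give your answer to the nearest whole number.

131 m

Let the plane be z = a·x + b·y + c.
Pit 2−Pit 1: −348a − 1058b = 392.3;  Pit 3−Pit 1: 173a − 102b = 5.6.
Solving gives a = −0.15600, b = −0.31948.
Then c = 14.6 − a·527 − b·1313 = 516.29.
At (702, 115): z_contact = −109.5 − 36.7 + 516.29 = 370.0 m.
Depth below ground = 501 − 370.0 = 131 m.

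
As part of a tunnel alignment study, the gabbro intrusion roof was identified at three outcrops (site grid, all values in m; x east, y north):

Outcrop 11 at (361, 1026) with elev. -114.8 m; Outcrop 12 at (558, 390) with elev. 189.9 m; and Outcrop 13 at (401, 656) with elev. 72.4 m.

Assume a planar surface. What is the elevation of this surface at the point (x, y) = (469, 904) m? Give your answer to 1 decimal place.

Let the plane be z = a·x + b·y + c.
Outcrop 12−Outcrop 11: 197a − 636b = 304.7;  Outcrop 13−Outcrop 11: 40a − 370b = 187.2.
Solving gives a = −0.133197, b = −0.520346.
Then c = -114.8 − a·361 − b·1026 = 467.16.
At (469, 904): z = −62.5 − 470.4 + 467.16 = -65.7 m.

-65.7 m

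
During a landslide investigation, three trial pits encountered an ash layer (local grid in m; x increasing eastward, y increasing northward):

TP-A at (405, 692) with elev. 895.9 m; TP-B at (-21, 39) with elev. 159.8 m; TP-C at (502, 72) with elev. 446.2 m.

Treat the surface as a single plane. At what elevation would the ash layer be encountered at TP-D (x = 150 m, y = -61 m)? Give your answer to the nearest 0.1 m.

Two edge vectors: TP-A→TP-B = (-426, -653, -736.1), TP-A→TP-C = (97, -620, -449.7).
Normal n = (TP-A→TP-B) × (TP-A→TP-C) = (-162727.9, -262973.9, 327461).
So ∂z/∂x = −n_x/n_z = 0.49694 and ∂z/∂y = −n_y/n_z = 0.80307.
Intercept c from TP-A: 895.9 − 201.26 − 555.72 = 138.92.
At (150, -61): z = 74.5 − 49.0 + 138.92 = 164.5 m.

164.5 m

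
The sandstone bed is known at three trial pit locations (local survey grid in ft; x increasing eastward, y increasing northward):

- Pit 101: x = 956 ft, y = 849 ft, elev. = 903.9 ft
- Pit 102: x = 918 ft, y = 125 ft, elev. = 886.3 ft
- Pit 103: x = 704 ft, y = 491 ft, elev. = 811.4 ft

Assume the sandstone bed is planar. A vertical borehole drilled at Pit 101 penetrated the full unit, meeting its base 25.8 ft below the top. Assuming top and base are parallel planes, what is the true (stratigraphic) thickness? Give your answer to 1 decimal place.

Two edge vectors: Pit 101→Pit 102 = (-38, -724, -17.6), Pit 101→Pit 103 = (-252, -358, -92.5).
Normal n = (Pit 101→Pit 102) × (Pit 101→Pit 103) = (60669.2, 920.2, -168844).
So ∂z/∂x = −n_x/n_z = 0.35932 and ∂z/∂y = −n_y/n_z = 0.00545.
|∇z| = √(a²+b²) = 0.35936, so dip δ = arctan(0.35936) = 19.77°.
True thickness = vertical thickness × cos δ = 25.8 × cos 19.77° = 24.3 ft.

24.3 ft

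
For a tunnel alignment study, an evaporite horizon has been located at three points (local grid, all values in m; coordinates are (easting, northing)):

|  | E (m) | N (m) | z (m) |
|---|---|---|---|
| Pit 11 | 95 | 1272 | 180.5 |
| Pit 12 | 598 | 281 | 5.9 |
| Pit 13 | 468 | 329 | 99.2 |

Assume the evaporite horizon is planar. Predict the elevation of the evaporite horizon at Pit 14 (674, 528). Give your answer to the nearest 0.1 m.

-112.3 m

Let the plane be z = a·E + b·N + c.
Pit 12−Pit 11: 503a − 991b = −174.6;  Pit 13−Pit 11: 373a − 943b = −81.3.
Solving gives a = −0.803159, b = −0.231472.
Then c = 180.5 − a·95 − b·1272 = 551.23.
At (674, 528): z = −541.3 − 122.2 + 551.23 = -112.3 m.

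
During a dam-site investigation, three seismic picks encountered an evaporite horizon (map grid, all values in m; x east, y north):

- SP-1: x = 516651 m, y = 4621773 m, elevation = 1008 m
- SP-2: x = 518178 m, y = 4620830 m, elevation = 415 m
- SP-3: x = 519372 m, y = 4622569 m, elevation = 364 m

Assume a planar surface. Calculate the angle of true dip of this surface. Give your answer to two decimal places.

Two edge vectors: SP-1→SP-2 = (1527, -943, -593), SP-1→SP-3 = (2721, 796, -644).
Normal n = (SP-1→SP-2) × (SP-1→SP-3) = (1079320, -630165, 3781395).
So ∂z/∂x = −n_x/n_z = −0.28543 and ∂z/∂y = −n_y/n_z = 0.16665.
Gradient magnitude |∇z| = √(a² + b²) = √(0.08147 + 0.02777) = 0.33052.
True dip = arctan(0.33052) = 18.29°, dipping toward ESE (azimuth ≈ 120°).

18.29°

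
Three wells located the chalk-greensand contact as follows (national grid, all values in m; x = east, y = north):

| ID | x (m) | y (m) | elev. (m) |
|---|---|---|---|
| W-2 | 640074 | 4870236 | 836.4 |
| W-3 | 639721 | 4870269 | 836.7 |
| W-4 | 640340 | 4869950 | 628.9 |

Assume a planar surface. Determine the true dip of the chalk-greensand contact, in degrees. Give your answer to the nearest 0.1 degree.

Let the plane be z = a·x + b·y + c.
W-3−W-2: −353a + 33b = 0.3;  W-4−W-2: 266a − 286b = −207.5.
Solving gives a = 0.07335, b = 0.79375.
Gradient magnitude |∇z| = √(a² + b²) = √(0.00538 + 0.63004) = 0.79713.
True dip = arctan(0.79713) = 38.6°, dipping toward S (azimuth ≈ 185°).

38.6°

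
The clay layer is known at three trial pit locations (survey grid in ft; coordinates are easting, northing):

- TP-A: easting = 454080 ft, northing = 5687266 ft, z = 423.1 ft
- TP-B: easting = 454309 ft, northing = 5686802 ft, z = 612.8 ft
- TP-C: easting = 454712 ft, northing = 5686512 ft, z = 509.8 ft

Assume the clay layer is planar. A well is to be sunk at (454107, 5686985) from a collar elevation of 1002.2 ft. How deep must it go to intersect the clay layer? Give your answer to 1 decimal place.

369.0 ft

Two edge vectors: TP-A→TP-B = (229, -464, 189.7), TP-A→TP-C = (632, -754, 86.7).
Normal n = (TP-A→TP-B) × (TP-A→TP-C) = (102805, 100036.1, 120582).
So ∂z/∂easting = −n_x/n_z = −0.852573353 and ∂z/∂northing = −n_y/n_z = −0.829610555.
Intercept c from TP-A: 423.1 + 387136.51 + 4718215.91 = 5105775.51.
At (454107, 5686985): z_contact = −387159.53 − 4717982.78 + 5105775.51 = 633.20 ft.
Depth below ground = 1002.2 − 633.20 = 369.0 ft.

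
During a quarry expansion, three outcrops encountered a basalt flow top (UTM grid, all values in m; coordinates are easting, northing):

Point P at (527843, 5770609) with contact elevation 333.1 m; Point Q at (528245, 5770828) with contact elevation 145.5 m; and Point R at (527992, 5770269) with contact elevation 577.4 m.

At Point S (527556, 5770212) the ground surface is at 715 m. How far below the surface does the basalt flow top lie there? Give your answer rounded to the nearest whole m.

69 m

Let the plane be z = a·easting + b·northing + c.
Point Q−Point P: 402a + 219b = −187.6;  Point R−Point P: 149a − 340b = 244.3.
Solving gives a = −0.06073025, b = −0.74514355.
Then c = 333.1 − a·527843 − b·5770609 = 4332321.23.
At (527556, 5770212): z_contact = −32038.6 − 4299636.3 + 4332321.23 = 646.4 m.
Depth below ground = 715 − 646.4 = 69 m.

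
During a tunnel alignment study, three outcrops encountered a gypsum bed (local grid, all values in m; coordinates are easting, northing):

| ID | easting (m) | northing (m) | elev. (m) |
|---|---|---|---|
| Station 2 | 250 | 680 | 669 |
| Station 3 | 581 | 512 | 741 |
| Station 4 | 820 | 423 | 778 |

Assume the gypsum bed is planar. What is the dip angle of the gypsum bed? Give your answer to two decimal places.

24.91°

Let the plane be z = a·easting + b·northing + c.
Station 3−Station 2: 331a − 168b = 72;  Station 4−Station 2: 570a − 257b = 109.
Solving gives a = −0.01796, b = −0.46395.
Gradient magnitude |∇z| = √(a² + b²) = √(0.00032 + 0.21525) = 0.46430.
True dip = arctan(0.46430) = 24.91°, dipping toward N (azimuth ≈ 002°).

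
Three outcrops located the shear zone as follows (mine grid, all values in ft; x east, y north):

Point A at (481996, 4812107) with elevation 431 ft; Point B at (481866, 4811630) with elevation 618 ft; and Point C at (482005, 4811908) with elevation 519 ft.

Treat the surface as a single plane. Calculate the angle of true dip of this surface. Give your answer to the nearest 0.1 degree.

24.8°

Two edge vectors: Point A→Point B = (-130, -477, 187), Point A→Point C = (9, -199, 88).
Normal n = (Point A→Point B) × (Point A→Point C) = (-4763, 13123, 30163).
So ∂z/∂x = −n_x/n_z = 0.15791 and ∂z/∂y = −n_y/n_z = −0.43507.
Gradient magnitude |∇z| = √(a² + b²) = √(0.02494 + 0.18929) = 0.46284.
True dip = arctan(0.46284) = 24.8°, dipping toward NNW (azimuth ≈ 340°).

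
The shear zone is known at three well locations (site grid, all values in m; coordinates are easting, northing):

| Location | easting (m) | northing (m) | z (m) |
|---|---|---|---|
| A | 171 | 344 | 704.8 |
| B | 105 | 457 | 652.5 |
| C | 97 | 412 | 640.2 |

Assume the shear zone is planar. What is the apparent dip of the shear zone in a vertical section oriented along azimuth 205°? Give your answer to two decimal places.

26.58°

Two edge vectors: A→B = (-66, 113, -52.3), A→C = (-74, 68, -64.6).
Normal n = (A→B) × (A→C) = (-3743.4, -393.4, 3874).
So ∂z/∂easting = −n_x/n_z = 0.96629 and ∂z/∂northing = −n_y/n_z = 0.10155.
Unit vector along 205° is (sin 205°, cos 205°) = (-0.4226, -0.9063).
Slope in that direction = a·(-0.4226) + b·(-0.9063) = −0.50041.
Apparent dip = arctan|0.50041| = 26.58° (true dip is 44.2°, so apparent ≤ true as expected).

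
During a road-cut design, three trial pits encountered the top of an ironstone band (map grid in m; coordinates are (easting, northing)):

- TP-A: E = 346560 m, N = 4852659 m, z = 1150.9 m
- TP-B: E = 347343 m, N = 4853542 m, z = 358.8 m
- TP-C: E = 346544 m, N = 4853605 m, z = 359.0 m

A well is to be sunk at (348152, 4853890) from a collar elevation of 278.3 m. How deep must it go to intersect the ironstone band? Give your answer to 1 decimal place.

Two edge vectors: TP-A→TP-B = (783, 883, -792.1), TP-A→TP-C = (-16, 946, -791.9).
Normal n = (TP-A→TP-B) × (TP-A→TP-C) = (50078.9, 632731.3, 754846).
So ∂z/∂E = −n_x/n_z = −0.066343201 and ∂z/∂N = −n_y/n_z = −0.838225678.
Intercept c from TP-A: 1150.9 + 22991.90 + 4067623.38 = 4091766.18.
At (348152, 4853890): z_contact = −23097.52 − 4068655.24 + 4091766.18 = 13.43 m.
Depth below ground = 278.3 − 13.43 = 264.9 m.

264.9 m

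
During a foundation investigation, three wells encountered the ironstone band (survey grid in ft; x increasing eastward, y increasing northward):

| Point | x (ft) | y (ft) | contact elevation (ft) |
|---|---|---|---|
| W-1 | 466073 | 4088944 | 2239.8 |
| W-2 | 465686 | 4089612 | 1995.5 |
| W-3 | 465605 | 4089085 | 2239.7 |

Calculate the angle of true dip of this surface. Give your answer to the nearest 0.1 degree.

Two edge vectors: W-1→W-2 = (-387, 668, -244.3), W-1→W-3 = (-468, 141, -0.1).
Normal n = (W-1→W-2) × (W-1→W-3) = (34379.5, 114293.7, 258057).
So ∂z/∂x = −n_x/n_z = −0.13322 and ∂z/∂y = −n_y/n_z = −0.44290.
Gradient magnitude |∇z| = √(a² + b²) = √(0.01775 + 0.19616) = 0.46250.
True dip = arctan(0.46250) = 24.8°, dipping toward NNE (azimuth ≈ 017°).

24.8°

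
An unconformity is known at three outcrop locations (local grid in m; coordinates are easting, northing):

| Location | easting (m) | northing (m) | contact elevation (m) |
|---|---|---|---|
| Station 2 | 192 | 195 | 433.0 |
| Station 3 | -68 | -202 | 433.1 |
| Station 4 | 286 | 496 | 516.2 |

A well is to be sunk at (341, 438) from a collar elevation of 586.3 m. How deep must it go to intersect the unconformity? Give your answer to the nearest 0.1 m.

145.2 m

Let the plane be z = a·easting + b·northing + c.
Station 3−Station 2: −260a − 397b = 0.1;  Station 4−Station 2: 94a + 301b = 83.2.
Solving gives a = −0.80750, b = 0.52859.
Then c = 433 − a·192 − b·195 = 484.96.
At (341, 438): z_contact = −275.36 + 231.52 + 484.96 = 441.13 m.
Depth below ground = 586.3 − 441.13 = 145.2 m.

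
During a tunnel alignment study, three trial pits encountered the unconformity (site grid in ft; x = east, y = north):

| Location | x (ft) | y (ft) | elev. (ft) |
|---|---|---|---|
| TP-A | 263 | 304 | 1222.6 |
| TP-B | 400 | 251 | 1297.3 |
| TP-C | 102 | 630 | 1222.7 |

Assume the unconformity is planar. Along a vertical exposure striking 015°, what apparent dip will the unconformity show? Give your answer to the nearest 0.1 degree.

26.4°

Two edge vectors: TP-A→TP-B = (137, -53, 74.7), TP-A→TP-C = (-161, 326, 0.1).
Normal n = (TP-A→TP-B) × (TP-A→TP-C) = (-24357.5, -12040.4, 36129).
So ∂z/∂x = −n_x/n_z = 0.67418 and ∂z/∂y = −n_y/n_z = 0.33326.
Unit vector along 015° is (sin 15°, cos 15°) = (0.2588, 0.9659).
Slope in that direction = a·(0.2588) + b·(0.9659) = 0.49640.
Apparent dip = arctan|0.49640| = 26.4° (true dip is 36.9°, so apparent ≤ true as expected).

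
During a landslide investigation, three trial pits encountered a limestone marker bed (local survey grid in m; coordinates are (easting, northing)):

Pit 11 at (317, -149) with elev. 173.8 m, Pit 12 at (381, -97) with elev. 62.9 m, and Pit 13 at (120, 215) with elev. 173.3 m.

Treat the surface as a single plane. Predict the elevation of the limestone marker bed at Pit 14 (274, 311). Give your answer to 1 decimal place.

Let the plane be z = a·E + b·N + c.
Pit 12−Pit 11: 64a + 52b = −110.9;  Pit 13−Pit 11: −197a + 364b = −0.5.
Solving gives a = −1.20279, b = −0.65233.
Then c = 173.8 − a·317 − b·-149 = 457.89.
At (274, 311): z = −329.6 − 202.9 + 457.89 = -74.6 m.

-74.6 m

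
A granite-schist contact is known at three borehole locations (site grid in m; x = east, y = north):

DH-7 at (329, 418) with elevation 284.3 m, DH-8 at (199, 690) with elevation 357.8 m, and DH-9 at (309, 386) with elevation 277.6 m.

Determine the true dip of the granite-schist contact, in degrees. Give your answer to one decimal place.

Two edge vectors: DH-7→DH-8 = (-130, 272, 73.5), DH-7→DH-9 = (-20, -32, -6.7).
Normal n = (DH-7→DH-8) × (DH-7→DH-9) = (529.6, -2341, 9600).
So ∂z/∂x = −n_x/n_z = −0.05517 and ∂z/∂y = −n_y/n_z = 0.24385.
Gradient magnitude |∇z| = √(a² + b²) = √(0.00304 + 0.05946) = 0.25002.
True dip = arctan(0.25002) = 14.0°, dipping toward SSE (azimuth ≈ 167°).

14.0°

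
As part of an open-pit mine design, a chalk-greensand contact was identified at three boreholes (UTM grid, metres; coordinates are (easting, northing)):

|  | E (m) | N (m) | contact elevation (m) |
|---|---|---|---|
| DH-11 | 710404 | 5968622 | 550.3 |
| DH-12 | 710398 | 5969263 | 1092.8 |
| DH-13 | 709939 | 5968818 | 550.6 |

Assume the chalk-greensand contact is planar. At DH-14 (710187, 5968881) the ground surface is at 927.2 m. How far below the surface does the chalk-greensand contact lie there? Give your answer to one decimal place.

Let the plane be z = a·E + b·N + c.
DH-12−DH-11: −6a + 641b = 542.5;  DH-13−DH-11: −465a + 196b = 0.3.
Solving gives a = 0.357499604, b = 0.849680184.
Then c = 550.3 − a·710404 − b·5968622 = −5324838.69.
At (710187, 5968881): z_contact = 253891.57 + 5071639.90 − 5324838.69 = 692.79 m.
Depth below ground = 927.2 − 692.79 = 234.4 m.

234.4 m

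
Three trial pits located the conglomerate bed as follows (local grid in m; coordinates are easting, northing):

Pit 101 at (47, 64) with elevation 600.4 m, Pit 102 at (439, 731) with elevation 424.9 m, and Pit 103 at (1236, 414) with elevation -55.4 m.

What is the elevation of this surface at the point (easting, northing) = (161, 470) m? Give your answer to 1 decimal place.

565.0 m

Two edge vectors: Pit 101→Pit 102 = (392, 667, -175.5), Pit 101→Pit 103 = (1189, 350, -655.8).
Normal n = (Pit 101→Pit 102) × (Pit 101→Pit 103) = (-375993.6, 48404.1, -655863).
So ∂z/∂easting = −n_x/n_z = −0.573281 and ∂z/∂northing = −n_y/n_z = 0.073802.
Intercept c from Pit 101: 600.4 + 26.94 − 4.72 = 622.62.
At (161, 470): z = −92.3 + 34.7 + 622.62 = 565.0 m.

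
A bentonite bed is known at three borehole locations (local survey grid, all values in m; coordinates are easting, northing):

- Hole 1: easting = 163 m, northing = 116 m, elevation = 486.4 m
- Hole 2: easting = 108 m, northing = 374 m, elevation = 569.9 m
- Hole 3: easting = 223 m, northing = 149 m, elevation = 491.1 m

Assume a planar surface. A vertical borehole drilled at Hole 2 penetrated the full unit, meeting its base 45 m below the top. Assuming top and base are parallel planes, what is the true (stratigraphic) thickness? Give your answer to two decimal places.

42.89 m

Two edge vectors: Hole 1→Hole 2 = (-55, 258, 83.5), Hole 1→Hole 3 = (60, 33, 4.7).
Normal n = (Hole 1→Hole 2) × (Hole 1→Hole 3) = (-1542.9, 5268.5, -17295).
So ∂z/∂easting = −n_x/n_z = −0.08921 and ∂z/∂northing = −n_y/n_z = 0.30463.
|∇z| = √(a²+b²) = 0.31742, so dip δ = arctan(0.31742) = 17.61°.
True thickness = vertical thickness × cos δ = 45 × cos 17.61° = 42.89 m.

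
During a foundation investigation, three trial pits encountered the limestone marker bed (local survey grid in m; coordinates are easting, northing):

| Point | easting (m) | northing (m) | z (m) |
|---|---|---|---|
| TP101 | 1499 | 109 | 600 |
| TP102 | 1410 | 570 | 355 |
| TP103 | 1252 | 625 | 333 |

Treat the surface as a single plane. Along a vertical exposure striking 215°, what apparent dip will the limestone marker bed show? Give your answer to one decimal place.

Let the plane be z = a·easting + b·northing + c.
TP102−TP101: −89a + 461b = −245;  TP103−TP101: −247a + 516b = −267.
Solving gives a = −0.04906, b = −0.54092.
Unit vector along 215° is (sin 215°, cos 215°) = (-0.5736, -0.8192).
Slope in that direction = a·(-0.5736) + b·(-0.8192) = 0.47124.
Apparent dip = arctan|0.47124| = 25.2° (true dip is 28.5°, so apparent ≤ true as expected).

25.2°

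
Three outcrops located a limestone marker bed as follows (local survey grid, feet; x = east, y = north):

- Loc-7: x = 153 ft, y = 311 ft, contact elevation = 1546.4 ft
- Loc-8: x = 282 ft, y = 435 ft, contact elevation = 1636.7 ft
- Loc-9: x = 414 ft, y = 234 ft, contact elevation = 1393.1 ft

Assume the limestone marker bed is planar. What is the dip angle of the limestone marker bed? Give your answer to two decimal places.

46.77°

Two edge vectors: Loc-7→Loc-8 = (129, 124, 90.3), Loc-7→Loc-9 = (261, -77, -153.3).
Normal n = (Loc-7→Loc-8) × (Loc-7→Loc-9) = (-12056.1, 43344, -42297).
So ∂z/∂x = −n_x/n_z = −0.28503 and ∂z/∂y = −n_y/n_z = 1.02475.
Gradient magnitude |∇z| = √(a² + b²) = √(0.08124 + 1.05012) = 1.06366.
True dip = arctan(1.06366) = 46.77°, dipping toward SSE (azimuth ≈ 164°).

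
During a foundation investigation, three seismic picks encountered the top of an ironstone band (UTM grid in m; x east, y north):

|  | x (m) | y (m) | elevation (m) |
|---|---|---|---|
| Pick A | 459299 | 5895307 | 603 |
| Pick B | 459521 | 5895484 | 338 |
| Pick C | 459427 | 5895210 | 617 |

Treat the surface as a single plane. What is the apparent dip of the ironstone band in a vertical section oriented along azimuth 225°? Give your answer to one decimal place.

44.0°

Two edge vectors: Pick A→Pick B = (222, 177, -265), Pick A→Pick C = (128, -97, 14).
Normal n = (Pick A→Pick B) × (Pick A→Pick C) = (-23227, -37028, -44190).
So ∂z/∂x = −n_x/n_z = −0.52562 and ∂z/∂y = −n_y/n_z = −0.83793.
Unit vector along 225° is (sin 225°, cos 225°) = (-0.7071, -0.7071).
Slope in that direction = a·(-0.7071) + b·(-0.7071) = 0.96417.
Apparent dip = arctan|0.96417| = 44.0° (true dip is 44.7°, so apparent ≤ true as expected).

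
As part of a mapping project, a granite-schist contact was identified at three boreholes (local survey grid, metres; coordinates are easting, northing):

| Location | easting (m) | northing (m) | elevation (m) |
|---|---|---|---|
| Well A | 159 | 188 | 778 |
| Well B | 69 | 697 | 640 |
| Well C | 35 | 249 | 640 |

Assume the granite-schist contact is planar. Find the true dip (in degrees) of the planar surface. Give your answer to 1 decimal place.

Let the plane be z = a·easting + b·northing + c.
Well B−Well A: −90a + 509b = −138;  Well C−Well A: −124a + 61b = −138.
Solving gives a = 1.07285, b = −0.08142.
Gradient magnitude |∇z| = √(a² + b²) = √(1.15101 + 0.00663) = 1.07593.
True dip = arctan(1.07593) = 47.1°, dipping toward W (azimuth ≈ 274°).

47.1°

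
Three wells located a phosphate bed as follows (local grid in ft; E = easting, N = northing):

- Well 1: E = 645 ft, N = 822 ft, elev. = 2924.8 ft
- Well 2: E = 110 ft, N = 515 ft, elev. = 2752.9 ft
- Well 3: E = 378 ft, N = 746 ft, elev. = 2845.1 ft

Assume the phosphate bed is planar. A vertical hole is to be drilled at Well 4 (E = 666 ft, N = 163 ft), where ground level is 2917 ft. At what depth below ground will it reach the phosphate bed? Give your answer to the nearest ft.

38 ft

Let the plane be z = a·E + b·N + c.
Well 2−Well 1: −535a − 307b = −171.9;  Well 3−Well 1: −267a − 76b = −79.7.
Solving gives a = 0.27605, b = 0.07886.
Then c = 2924.8 − a·645 − b·822 = 2681.92.
At (666, 163): z_contact = 183.9 + 12.9 + 2681.92 = 2878.6 ft.
Depth below ground = 2917 − 2878.6 = 38 ft.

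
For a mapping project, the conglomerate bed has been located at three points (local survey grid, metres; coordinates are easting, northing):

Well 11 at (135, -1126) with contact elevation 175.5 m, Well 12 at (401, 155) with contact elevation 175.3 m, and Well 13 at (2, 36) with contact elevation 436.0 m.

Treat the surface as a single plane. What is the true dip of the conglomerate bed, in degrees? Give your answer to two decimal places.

Let the plane be z = a·easting + b·northing + c.
Well 12−Well 11: 266a + 1281b = −0.2;  Well 13−Well 11: −133a + 1162b = 260.5.
Solving gives a = −0.69647, b = 0.14447.
Gradient magnitude |∇z| = √(a² + b²) = √(0.48507 + 0.02087) = 0.71130.
True dip = arctan(0.71130) = 35.42°, dipping toward ESE (azimuth ≈ 102°).

35.42°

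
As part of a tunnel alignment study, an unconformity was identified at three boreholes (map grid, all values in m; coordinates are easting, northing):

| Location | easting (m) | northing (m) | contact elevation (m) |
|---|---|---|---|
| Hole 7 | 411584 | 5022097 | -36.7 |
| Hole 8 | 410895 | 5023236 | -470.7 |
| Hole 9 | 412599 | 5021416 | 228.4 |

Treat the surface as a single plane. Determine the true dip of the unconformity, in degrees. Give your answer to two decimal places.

Two edge vectors: Hole 7→Hole 8 = (-689, 1139, -434), Hole 7→Hole 9 = (1015, -681, 265.1).
Normal n = (Hole 7→Hole 8) × (Hole 7→Hole 9) = (6394.9, -257856.1, -686876).
So ∂z/∂easting = −n_x/n_z = 0.00931 and ∂z/∂northing = −n_y/n_z = −0.37540.
Gradient magnitude |∇z| = √(a² + b²) = √(0.00009 + 0.14093) = 0.37552.
True dip = arctan(0.37552) = 20.58°, dipping toward N (azimuth ≈ 359°).

20.58°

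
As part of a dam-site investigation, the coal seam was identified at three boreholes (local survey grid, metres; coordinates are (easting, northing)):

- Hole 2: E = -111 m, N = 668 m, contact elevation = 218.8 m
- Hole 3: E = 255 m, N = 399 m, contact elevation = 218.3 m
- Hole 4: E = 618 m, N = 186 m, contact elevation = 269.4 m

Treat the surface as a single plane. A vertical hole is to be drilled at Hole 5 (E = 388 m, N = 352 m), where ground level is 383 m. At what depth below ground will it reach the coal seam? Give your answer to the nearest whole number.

Two edge vectors: Hole 2→Hole 3 = (366, -269, -0.5), Hole 2→Hole 4 = (729, -482, 50.6).
Normal n = (Hole 2→Hole 3) × (Hole 2→Hole 4) = (-13852.4, -18884.1, 19689).
So ∂z/∂E = −n_x/n_z = 0.70356 and ∂z/∂N = −n_y/n_z = 0.95912.
Intercept c from Hole 2: 218.8 + 78.10 − 640.69 = −343.80.
At (388, 352): z_contact = 273.0 + 337.6 − 343.80 = 266.8 m.
Depth below ground = 383 − 266.8 = 116 m.

116 m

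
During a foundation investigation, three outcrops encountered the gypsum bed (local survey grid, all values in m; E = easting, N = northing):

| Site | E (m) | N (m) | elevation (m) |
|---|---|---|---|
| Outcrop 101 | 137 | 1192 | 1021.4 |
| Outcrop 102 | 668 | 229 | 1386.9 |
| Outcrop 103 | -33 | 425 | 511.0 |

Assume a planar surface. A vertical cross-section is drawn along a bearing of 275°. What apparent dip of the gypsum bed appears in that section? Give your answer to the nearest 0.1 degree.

52.7°

Two edge vectors: Outcrop 101→Outcrop 102 = (531, -963, 365.5), Outcrop 101→Outcrop 103 = (-170, -767, -510.4).
Normal n = (Outcrop 101→Outcrop 102) × (Outcrop 101→Outcrop 103) = (771853.7, 208887.4, -570987).
So ∂z/∂E = −n_x/n_z = 1.35179 and ∂z/∂N = −n_y/n_z = 0.36584.
Unit vector along 275° is (sin 275°, cos 275°) = (-0.9962, 0.0872).
Slope in that direction = a·(-0.9962) + b·(0.0872) = −1.31476.
Apparent dip = arctan|1.31476| = 52.7° (true dip is 54.5°, so apparent ≤ true as expected).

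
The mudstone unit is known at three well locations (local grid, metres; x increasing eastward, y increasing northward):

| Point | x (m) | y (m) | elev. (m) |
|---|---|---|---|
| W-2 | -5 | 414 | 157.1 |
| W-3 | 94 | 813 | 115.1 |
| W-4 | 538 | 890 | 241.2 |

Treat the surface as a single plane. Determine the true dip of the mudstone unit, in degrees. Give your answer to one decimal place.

20.1°

Two edge vectors: W-2→W-3 = (99, 399, -42), W-2→W-4 = (543, 476, 84.1).
Normal n = (W-2→W-3) × (W-2→W-4) = (53547.9, -31131.9, -169533).
So ∂z/∂x = −n_x/n_z = 0.31586 and ∂z/∂y = −n_y/n_z = −0.18363.
Gradient magnitude |∇z| = √(a² + b²) = √(0.09976 + 0.03372) = 0.36536.
True dip = arctan(0.36536) = 20.1°, dipping toward WNW (azimuth ≈ 300°).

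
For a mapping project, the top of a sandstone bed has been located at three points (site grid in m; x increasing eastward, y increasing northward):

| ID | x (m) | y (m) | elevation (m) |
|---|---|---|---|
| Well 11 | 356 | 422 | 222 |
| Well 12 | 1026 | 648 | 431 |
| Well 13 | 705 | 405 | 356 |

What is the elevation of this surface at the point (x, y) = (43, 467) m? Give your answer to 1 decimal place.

Let the plane be z = a·x + b·y + c.
Well 12−Well 11: 670a + 226b = 209;  Well 13−Well 11: 349a − 17b = 134.
Solving gives a = 0.374867, b = −0.186553.
Then c = 222 − a·356 − b·422 = 167.27.
At (43, 467): z = 16.1 − 87.1 + 167.27 = 96.3 m.

96.3 m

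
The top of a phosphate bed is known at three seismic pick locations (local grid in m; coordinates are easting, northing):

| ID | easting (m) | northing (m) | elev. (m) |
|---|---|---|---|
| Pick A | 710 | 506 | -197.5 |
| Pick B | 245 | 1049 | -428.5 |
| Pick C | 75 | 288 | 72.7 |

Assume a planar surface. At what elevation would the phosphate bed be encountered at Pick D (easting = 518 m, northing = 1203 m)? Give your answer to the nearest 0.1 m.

-581.5 m

Let the plane be z = a·easting + b·northing + c.
Pick B−Pick A: −465a + 543b = −231;  Pick C−Pick A: −635a − 218b = 270.2.
Solving gives a = −0.215970, b = −0.610361.
Then c = -197.5 − a·710 − b·506 = 264.68.
At (518, 1203): z = −111.9 − 734.3 + 264.68 = -581.5 m.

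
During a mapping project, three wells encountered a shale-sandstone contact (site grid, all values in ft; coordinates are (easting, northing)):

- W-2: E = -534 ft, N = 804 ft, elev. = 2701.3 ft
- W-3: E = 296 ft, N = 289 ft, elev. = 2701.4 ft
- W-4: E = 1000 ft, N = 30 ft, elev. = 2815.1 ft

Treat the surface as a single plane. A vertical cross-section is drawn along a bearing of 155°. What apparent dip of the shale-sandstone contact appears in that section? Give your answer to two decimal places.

Two edge vectors: W-2→W-3 = (830, -515, 0.1), W-2→W-4 = (1534, -774, 113.8).
Normal n = (W-2→W-3) × (W-2→W-4) = (-58529.6, -94300.6, 147590).
So ∂z/∂E = −n_x/n_z = 0.39657 and ∂z/∂N = −n_y/n_z = 0.63894.
Unit vector along 155° is (sin 155°, cos 155°) = (0.4226, -0.9063).
Slope in that direction = a·(0.4226) + b·(-0.9063) = −0.41148.
Apparent dip = arctan|0.41148| = 22.37° (true dip is 36.9°, so apparent ≤ true as expected).

22.37°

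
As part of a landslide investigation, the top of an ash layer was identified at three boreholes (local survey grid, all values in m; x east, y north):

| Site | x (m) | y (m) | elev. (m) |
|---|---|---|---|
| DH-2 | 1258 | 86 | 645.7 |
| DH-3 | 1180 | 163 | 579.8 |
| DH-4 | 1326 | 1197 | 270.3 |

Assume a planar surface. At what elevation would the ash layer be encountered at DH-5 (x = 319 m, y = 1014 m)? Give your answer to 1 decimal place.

-148.0 m

Let the plane be z = a·x + b·y + c.
DH-3−DH-2: −78a + 77b = −65.9;  DH-4−DH-2: 68a + 1111b = −375.4.
Solving gives a = 0.482176, b = −0.367406.
Then c = 645.7 − a·1258 − b·86 = 70.72.
At (319, 1014): z = 153.8 − 372.5 + 70.72 = -148.0 m.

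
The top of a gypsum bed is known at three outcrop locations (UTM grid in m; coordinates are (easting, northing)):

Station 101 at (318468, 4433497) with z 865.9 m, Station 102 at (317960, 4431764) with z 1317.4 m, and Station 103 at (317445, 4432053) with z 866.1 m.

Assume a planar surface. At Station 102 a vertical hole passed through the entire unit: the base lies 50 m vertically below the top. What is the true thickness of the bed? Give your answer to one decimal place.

Let the plane be z = a·E + b·N + c.
Station 102−Station 101: −508a − 1733b = 451.5;  Station 103−Station 101: −1023a − 1444b = 0.2.
Solving gives a = 0.62697, b = −0.44432.
|∇z| = √(a²+b²) = 0.76845, so dip δ = arctan(0.76845) = 37.54°.
True thickness = vertical thickness × cos δ = 50 × cos 37.54° = 39.6 m.

39.6 m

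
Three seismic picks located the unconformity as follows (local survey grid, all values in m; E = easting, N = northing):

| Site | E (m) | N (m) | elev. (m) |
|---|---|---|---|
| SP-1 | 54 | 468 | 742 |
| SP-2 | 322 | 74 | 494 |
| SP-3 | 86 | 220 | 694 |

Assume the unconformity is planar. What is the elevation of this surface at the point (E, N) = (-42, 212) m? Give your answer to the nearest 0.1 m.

Two edge vectors: SP-1→SP-2 = (268, -394, -248), SP-1→SP-3 = (32, -248, -48).
Normal n = (SP-1→SP-2) × (SP-1→SP-3) = (-42592, 4928, -53856).
So ∂z/∂E = −n_x/n_z = −0.79085 and ∂z/∂N = −n_y/n_z = 0.09150.
Intercept c from SP-1: 742 + 42.71 − 42.82 = 741.88.
At (-42, 212): z = 33.2 + 19.4 + 741.88 = 794.5 m.

794.5 m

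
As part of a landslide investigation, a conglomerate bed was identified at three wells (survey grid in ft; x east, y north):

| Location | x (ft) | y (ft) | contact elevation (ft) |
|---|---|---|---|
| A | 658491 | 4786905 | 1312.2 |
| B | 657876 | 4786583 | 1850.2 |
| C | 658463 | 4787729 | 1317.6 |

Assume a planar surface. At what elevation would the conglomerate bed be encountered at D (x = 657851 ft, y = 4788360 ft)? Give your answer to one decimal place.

1831.3 ft

Two edge vectors: A→B = (-615, -322, 538), A→C = (-28, 824, 5.4).
Normal n = (A→B) × (A→C) = (-445050.8, -11743, -515776).
So ∂z/∂x = −n_x/n_z = −0.862876132 and ∂z/∂y = −n_y/n_z = −0.022767636.
Intercept c from A: 1312.2 + 568196.17 + 108986.51 = 678494.88.
At (657851, 4788360): z = −567643.9 − 109019.6 + 678494.88 = 1831.3 ft.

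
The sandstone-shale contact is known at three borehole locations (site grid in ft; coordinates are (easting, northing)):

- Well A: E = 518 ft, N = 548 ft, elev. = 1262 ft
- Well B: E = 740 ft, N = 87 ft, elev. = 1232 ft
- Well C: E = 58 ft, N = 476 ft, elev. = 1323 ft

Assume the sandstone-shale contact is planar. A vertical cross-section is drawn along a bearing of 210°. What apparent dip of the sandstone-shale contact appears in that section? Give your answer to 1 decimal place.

Two edge vectors: Well A→Well B = (222, -461, -30), Well A→Well C = (-460, -72, 61).
Normal n = (Well A→Well B) × (Well A→Well C) = (-30281, 258, -228044).
So ∂z/∂E = −n_x/n_z = −0.13279 and ∂z/∂N = −n_y/n_z = 0.00113.
Unit vector along 210° is (sin 210°, cos 210°) = (-0.5000, -0.8660).
Slope in that direction = a·(-0.5000) + b·(-0.8660) = 0.06541.
Apparent dip = arctan|0.06541| = 3.7° (true dip is 7.6°, so apparent ≤ true as expected).

3.7°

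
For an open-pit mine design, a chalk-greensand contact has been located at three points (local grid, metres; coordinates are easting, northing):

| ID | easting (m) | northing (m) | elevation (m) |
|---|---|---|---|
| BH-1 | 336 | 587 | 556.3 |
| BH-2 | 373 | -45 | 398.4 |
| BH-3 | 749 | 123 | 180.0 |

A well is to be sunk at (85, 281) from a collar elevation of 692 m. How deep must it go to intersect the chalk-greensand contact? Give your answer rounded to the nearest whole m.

31 m

Two edge vectors: BH-1→BH-2 = (37, -632, -157.9), BH-1→BH-3 = (413, -464, -376.3).
Normal n = (BH-1→BH-2) × (BH-1→BH-3) = (164556, -51289.6, 243848).
So ∂z/∂easting = −n_x/n_z = −0.67483 and ∂z/∂northing = −n_y/n_z = 0.21033.
Intercept c from BH-1: 556.3 + 226.74 − 123.47 = 659.58.
At (85, 281): z_contact = −57.4 + 59.1 + 659.58 = 661.3 m.
Depth below ground = 692 − 661.3 = 31 m.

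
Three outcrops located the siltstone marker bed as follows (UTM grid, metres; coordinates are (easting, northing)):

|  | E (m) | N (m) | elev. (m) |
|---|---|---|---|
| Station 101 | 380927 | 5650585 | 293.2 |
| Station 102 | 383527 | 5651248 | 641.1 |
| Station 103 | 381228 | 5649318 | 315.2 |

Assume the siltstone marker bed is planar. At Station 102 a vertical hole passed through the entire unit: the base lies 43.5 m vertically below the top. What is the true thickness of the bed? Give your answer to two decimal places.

43.13 m

Two edge vectors: Station 101→Station 102 = (2600, 663, 347.9), Station 101→Station 103 = (301, -1267, 22).
Normal n = (Station 101→Station 102) × (Station 101→Station 103) = (455375.3, 47517.9, -3493763).
So ∂z/∂E = −n_x/n_z = 0.13034 and ∂z/∂N = −n_y/n_z = 0.01360.
|∇z| = √(a²+b²) = 0.13105, so dip δ = arctan(0.13105) = 7.47°.
True thickness = vertical thickness × cos δ = 43.5 × cos 7.47° = 43.13 m.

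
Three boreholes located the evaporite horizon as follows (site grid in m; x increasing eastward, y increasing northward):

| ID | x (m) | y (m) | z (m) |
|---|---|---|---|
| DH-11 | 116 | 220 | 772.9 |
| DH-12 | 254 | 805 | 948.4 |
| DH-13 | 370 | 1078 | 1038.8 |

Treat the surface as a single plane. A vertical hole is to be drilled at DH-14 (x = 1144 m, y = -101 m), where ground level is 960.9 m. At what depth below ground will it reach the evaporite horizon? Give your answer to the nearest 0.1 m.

Let the plane be z = a·x + b·y + c.
DH-12−DH-11: 138a + 585b = 175.5;  DH-13−DH-11: 254a + 858b = 265.9.
Solving gives a = 0.164729, b = 0.261141.
Then c = 772.9 − a·116 − b·220 = 696.34.
At (1144, -101): z_contact = 188.45 − 26.38 + 696.34 = 858.41 m.
Depth below ground = 960.9 − 858.41 = 102.5 m.

102.5 m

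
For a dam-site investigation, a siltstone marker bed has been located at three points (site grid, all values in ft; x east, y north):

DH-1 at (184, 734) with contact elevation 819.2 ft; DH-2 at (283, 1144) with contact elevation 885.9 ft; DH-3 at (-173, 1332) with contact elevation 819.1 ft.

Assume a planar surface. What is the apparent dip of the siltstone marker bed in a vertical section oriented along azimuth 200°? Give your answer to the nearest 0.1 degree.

9.9°

Let the plane be z = a·x + b·y + c.
DH-2−DH-1: 99a + 410b = 66.7;  DH-3−DH-1: −357a + 598b = −0.1.
Solving gives a = 0.19423, b = 0.11578.
Unit vector along 200° is (sin 200°, cos 200°) = (-0.3420, -0.9397).
Slope in that direction = a·(-0.3420) + b·(-0.9397) = −0.17523.
Apparent dip = arctan|0.17523| = 9.9° (true dip is 12.7°, so apparent ≤ true as expected).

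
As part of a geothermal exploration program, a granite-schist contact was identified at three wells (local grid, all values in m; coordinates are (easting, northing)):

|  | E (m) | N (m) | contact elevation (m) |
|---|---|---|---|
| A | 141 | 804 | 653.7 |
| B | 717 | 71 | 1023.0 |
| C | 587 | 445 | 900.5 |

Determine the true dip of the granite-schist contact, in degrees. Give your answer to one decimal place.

23.9°

Let the plane be z = a·E + b·N + c.
B−A: 576a − 733b = 369.3;  C−A: 446a − 359b = 246.8.
Solving gives a = 0.40226, b = −0.18772.
Gradient magnitude |∇z| = √(a² + b²) = √(0.16182 + 0.03524) = 0.44391.
True dip = arctan(0.44391) = 23.9°, dipping toward WNW (azimuth ≈ 295°).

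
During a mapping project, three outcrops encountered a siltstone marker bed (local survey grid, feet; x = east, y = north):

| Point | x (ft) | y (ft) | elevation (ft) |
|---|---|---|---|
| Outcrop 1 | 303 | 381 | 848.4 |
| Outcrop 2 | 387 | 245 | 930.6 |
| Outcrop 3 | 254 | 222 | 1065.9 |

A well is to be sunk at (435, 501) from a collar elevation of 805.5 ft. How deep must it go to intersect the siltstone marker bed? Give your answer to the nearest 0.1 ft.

Two edge vectors: Outcrop 1→Outcrop 2 = (84, -136, 82.2), Outcrop 1→Outcrop 3 = (-49, -159, 217.5).
Normal n = (Outcrop 1→Outcrop 2) × (Outcrop 1→Outcrop 3) = (-16510.2, -22297.8, -20020).
So ∂z/∂x = −n_x/n_z = −0.82469 and ∂z/∂y = −n_y/n_z = −1.11378.
Intercept c from Outcrop 1: 848.4 + 249.88 + 424.35 = 1522.63.
At (435, 501): z_contact = −358.74 − 558.00 + 1522.63 = 605.89 ft.
Depth below ground = 805.5 − 605.89 = 199.6 ft.

199.6 ft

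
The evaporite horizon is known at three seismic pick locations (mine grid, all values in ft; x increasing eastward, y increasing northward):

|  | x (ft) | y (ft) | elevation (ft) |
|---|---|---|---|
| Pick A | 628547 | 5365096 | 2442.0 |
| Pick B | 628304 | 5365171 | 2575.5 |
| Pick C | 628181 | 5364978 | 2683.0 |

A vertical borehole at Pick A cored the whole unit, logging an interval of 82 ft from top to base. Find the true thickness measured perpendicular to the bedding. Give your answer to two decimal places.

69.47 ft

Two edge vectors: Pick A→Pick B = (-243, 75, 133.5), Pick A→Pick C = (-366, -118, 241).
Normal n = (Pick A→Pick B) × (Pick A→Pick C) = (33828, 9702, 56124).
So ∂z/∂x = −n_x/n_z = −0.60274 and ∂z/∂y = −n_y/n_z = −0.17287.
|∇z| = √(a²+b²) = 0.62704, so dip δ = arctan(0.62704) = 32.09°.
True thickness = vertical thickness × cos δ = 82 × cos 32.09° = 69.47 ft.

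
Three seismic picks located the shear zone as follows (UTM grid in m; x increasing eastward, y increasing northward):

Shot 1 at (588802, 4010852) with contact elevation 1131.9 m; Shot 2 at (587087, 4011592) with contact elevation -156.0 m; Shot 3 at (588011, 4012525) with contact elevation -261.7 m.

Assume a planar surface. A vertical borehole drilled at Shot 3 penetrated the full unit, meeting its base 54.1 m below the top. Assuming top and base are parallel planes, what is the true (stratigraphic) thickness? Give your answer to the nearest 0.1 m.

42.7 m

Let the plane be z = a·x + b·y + c.
Shot 2−Shot 1: −1715a + 740b = −1287.9;  Shot 3−Shot 1: −791a + 1673b = −1393.6.
Solving gives a = 0.49188, b = −0.60043.
|∇z| = √(a²+b²) = 0.77619, so dip δ = arctan(0.77619) = 37.82°.
True thickness = vertical thickness × cos δ = 54.1 × cos 37.82° = 42.7 m.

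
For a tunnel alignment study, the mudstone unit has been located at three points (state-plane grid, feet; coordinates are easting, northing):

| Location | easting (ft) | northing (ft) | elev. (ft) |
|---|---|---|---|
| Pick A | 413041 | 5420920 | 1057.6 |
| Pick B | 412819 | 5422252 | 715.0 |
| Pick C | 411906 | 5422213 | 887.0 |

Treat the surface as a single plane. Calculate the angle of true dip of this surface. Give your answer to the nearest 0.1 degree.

Two edge vectors: Pick A→Pick B = (-222, 1332, -342.6), Pick A→Pick C = (-1135, 1293, -170.6).
Normal n = (Pick A→Pick B) × (Pick A→Pick C) = (215742.6, 350977.8, 1224774).
So ∂z/∂easting = −n_x/n_z = −0.17615 and ∂z/∂northing = −n_y/n_z = −0.28657.
Gradient magnitude |∇z| = √(a² + b²) = √(0.03103 + 0.08212) = 0.33638.
True dip = arctan(0.33638) = 18.6°, dipping toward NNE (azimuth ≈ 032°).

18.6°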